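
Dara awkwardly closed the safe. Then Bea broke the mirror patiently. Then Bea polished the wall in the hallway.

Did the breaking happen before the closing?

no

The narrative orders the closing before the breaking.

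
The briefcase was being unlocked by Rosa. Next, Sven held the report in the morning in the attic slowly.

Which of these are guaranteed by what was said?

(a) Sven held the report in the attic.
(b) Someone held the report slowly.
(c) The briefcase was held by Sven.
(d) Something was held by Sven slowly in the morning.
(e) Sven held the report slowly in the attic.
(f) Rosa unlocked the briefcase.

(a), (b), (d), (e)

(a) Entailed — this follows by dropping conjuncts from the holding event's description.
(b) Entailed — the original entails any weakening of itself; this just drops 'in the attic', 'in the morning' and generalizes the agent.
(c) Not entailed — Sven held the report, not the briefcase; the briefcase belongs to the unlocking event.
(d) Entailed — dropping 'in the attic' and generalizing the patient leaves a sub-description the original still satisfies.
(e) Entailed — every conjunct here is already in the original holding event.
(f) Not entailed — 'was unlocking' is progressive on an accomplishment; it does not entail the completed 'unlocked'.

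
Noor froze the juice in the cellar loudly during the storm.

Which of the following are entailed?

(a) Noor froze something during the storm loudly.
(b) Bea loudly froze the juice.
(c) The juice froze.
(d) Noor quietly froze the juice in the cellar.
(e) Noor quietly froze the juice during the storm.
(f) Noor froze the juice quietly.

(a) Entailed — the original entails any weakening of itself; this just drops 'in the cellar' and generalizes the patient.
(b) Not entailed — the passage has Noor freezing the juice, not Bea.
(c) Entailed — 'Noor froze the juice' is causative; it entails the inchoative 'the juice froze'.
(d) Not entailed — 'quietly' adds a manner not in (and inconsistent with) the original.
(e) Not entailed — 'quietly' adds a manner not in (and inconsistent with) the original.
(f) Not entailed — 'quietly' adds a manner not in (and inconsistent with) the original.

(a), (c)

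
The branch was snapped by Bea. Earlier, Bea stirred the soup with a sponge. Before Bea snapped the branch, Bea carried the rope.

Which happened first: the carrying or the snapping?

The connectives place the carrying before the snapping.

the carrying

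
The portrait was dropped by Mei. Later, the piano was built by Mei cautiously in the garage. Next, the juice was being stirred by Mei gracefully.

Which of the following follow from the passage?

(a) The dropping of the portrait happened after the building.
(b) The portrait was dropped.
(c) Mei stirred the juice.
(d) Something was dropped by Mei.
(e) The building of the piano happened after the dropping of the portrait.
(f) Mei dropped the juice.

(b), (c), (d), (e)

(a) Not entailed — the narrative places the dropping before the building, not after.
(b) Entailed — the original entails any weakening of itself; this just generalizes the agent.
(c) Entailed — 'stir' is an activity; 'was stirring' entails that some stirring happened, so 'stirred' holds.
(d) Entailed — this follows by dropping conjuncts from the dropping event's description.
(e) Entailed — the narrative places the dropping before the building.
(f) Not entailed — Mei dropped the portrait, not the juice; the juice belongs to the stirring event.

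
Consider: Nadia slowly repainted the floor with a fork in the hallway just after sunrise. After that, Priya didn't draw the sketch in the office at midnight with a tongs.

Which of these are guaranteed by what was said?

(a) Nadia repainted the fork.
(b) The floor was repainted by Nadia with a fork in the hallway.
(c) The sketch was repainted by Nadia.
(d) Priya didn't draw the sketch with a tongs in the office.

(a) Not entailed — the fork is the instrument, not what was repainted.
(b) Entailed — this follows by dropping conjuncts from the repainting event's description.
(c) Not entailed — Nadia repainted the floor, not the sketch; the sketch belongs to the drawing event.
(d) Not entailed — dropping 'at midnight' under negation is not valid — the original leaves open that Priya drew the sketch some other way.

(b)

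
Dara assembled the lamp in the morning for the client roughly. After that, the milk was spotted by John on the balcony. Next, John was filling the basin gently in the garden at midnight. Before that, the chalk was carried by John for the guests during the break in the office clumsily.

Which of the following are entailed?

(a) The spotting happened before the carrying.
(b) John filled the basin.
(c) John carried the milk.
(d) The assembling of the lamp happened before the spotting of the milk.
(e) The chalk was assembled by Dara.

(d)

(a) Not entailed — the narrative doesn't order the spotting relative to the carrying.
(b) Not entailed — 'was filling' is progressive on an accomplishment; it does not entail the completed 'filled'.
(c) Not entailed — John carried the chalk, not the milk; the milk belongs to the spotting event.
(d) Entailed — the narrative places the assembling before the spotting.
(e) Not entailed — Dara assembled the lamp, not the chalk; the chalk belongs to the carrying event.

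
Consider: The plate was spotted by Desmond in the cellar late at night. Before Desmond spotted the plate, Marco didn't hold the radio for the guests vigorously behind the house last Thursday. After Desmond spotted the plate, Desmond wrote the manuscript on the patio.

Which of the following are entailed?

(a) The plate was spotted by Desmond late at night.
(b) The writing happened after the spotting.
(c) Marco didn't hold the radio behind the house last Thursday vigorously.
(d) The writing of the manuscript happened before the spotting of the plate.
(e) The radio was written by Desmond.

(a), (b)

(a) Entailed — dropping 'in the cellar' leaves a sub-description the original still satisfies.
(b) Entailed — the narrative places the spotting before the writing.
(c) Not entailed — dropping 'for the guests' under negation is not valid — the original leaves open that Marco held the radio some other way.
(d) Not entailed — the narrative places the spotting before the writing, not after.
(e) Not entailed — Desmond wrote the manuscript, not the radio; the radio belongs to the holding event.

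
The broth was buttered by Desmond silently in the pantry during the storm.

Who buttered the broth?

'Desmond' marks the agent of the buttering event.

Desmond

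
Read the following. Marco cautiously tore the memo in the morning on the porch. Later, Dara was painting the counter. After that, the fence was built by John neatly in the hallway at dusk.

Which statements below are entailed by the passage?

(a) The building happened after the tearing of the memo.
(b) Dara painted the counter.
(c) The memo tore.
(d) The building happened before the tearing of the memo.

(a), (c)

(a) Entailed — the narrative places the tearing before the building.
(b) Not entailed — 'was painting' is progressive on an accomplishment; it does not entail the completed 'painted'.
(c) Entailed — 'Marco tore the memo' is causative; it entails the inchoative 'the memo tore'.
(d) Not entailed — the narrative places the tearing before the building, not after.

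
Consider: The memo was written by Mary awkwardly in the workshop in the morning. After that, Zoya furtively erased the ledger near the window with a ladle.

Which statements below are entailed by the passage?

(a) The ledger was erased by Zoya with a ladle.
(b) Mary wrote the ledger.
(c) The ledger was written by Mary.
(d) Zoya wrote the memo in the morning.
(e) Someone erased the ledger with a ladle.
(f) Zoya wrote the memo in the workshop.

(a) Entailed — this follows by dropping conjuncts from the erasing event's description.
(b) Not entailed — Mary wrote the memo, not the ledger; the ledger belongs to the erasing event.
(c) Not entailed — Mary wrote the memo, not the ledger; the ledger belongs to the erasing event.
(d) Not entailed — the passage has Mary writing the memo, not Zoya.
(e) Entailed — dropping 'near the window', 'furtively' and generalizing the agent leaves a sub-description the original still satisfies.
(f) Not entailed — the passage has Mary writing the memo, not Zoya.

(a), (e)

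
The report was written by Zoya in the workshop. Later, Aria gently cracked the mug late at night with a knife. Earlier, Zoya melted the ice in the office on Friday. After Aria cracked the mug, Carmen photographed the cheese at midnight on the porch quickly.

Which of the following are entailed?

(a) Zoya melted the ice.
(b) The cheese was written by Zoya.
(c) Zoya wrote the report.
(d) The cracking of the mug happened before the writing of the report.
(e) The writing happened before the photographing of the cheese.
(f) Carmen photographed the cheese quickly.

(a), (c), (e), (f)

(a) Entailed — dropping 'in the office', 'on Friday' leaves a sub-description the original still satisfies.
(b) Not entailed — Zoya wrote the report, not the cheese; the cheese belongs to the photographing event.
(c) Entailed — the original entails any weakening of itself; this just drops 'in the workshop'.
(d) Not entailed — the narrative places the writing before the cracking, not after.
(e) Entailed — the narrative places the writing before the photographing.
(f) Entailed — every conjunct here is already in the original photographing event.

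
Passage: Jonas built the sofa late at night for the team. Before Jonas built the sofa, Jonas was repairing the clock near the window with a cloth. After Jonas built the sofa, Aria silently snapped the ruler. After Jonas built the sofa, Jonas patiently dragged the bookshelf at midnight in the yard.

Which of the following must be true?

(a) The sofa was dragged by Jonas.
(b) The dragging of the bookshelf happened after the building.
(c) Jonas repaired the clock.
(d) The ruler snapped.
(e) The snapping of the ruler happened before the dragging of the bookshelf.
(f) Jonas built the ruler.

(a) Not entailed — Jonas dragged the bookshelf, not the sofa; the sofa belongs to the building event.
(b) Entailed — the narrative places the building before the dragging.
(c) Not entailed — 'was repairing' is progressive on an accomplishment; it does not entail the completed 'repaired'.
(d) Entailed — 'Aria snapped the ruler' is causative; it entails the inchoative 'the ruler snapped'.
(e) Not entailed — the narrative doesn't order the snapping relative to the dragging.
(f) Not entailed — Jonas built the sofa, not the ruler; the ruler belongs to the snapping event.

(b), (d)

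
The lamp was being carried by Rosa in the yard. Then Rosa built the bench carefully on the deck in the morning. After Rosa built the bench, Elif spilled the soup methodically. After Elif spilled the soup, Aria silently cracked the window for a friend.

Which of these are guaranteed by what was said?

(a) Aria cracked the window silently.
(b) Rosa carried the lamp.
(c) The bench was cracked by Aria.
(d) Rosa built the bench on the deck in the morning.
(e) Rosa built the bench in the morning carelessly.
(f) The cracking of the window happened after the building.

(a) Entailed — dropping 'for a friend' leaves a sub-description the original still satisfies.
(b) Entailed — 'carry' is an activity; 'was carrying' entails that some carrying happened, so 'carried' holds.
(c) Not entailed — Aria cracked the window, not the bench; the bench belongs to the building event.
(d) Entailed — every conjunct here is already in the original building event.
(e) Not entailed — 'carelessly' adds a manner not in (and inconsistent with) the original.
(f) Entailed — the narrative places the building before the cracking.

(a), (b), (d), (f)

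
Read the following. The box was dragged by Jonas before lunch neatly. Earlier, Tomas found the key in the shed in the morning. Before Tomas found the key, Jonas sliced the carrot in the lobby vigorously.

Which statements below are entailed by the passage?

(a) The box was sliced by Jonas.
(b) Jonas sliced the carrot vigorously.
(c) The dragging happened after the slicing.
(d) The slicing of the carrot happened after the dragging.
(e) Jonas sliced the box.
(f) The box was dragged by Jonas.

(a) Not entailed — Jonas sliced the carrot, not the box; the box belongs to the dragging event.
(b) Entailed — every conjunct here is already in the original slicing event.
(c) Entailed — the narrative places the slicing before the dragging.
(d) Not entailed — the narrative places the slicing before the dragging, not after.
(e) Not entailed — Jonas sliced the carrot, not the box; the box belongs to the dragging event.
(f) Entailed — dropping 'before lunch', 'neatly' leaves a sub-description the original still satisfies.

(b), (c), (f)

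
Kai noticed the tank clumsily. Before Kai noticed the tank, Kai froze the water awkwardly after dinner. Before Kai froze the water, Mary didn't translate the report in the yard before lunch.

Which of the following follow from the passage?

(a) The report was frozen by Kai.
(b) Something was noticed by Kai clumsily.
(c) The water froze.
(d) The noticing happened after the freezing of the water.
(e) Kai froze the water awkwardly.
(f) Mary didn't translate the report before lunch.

(b), (c), (d), (e)

(a) Not entailed — Kai froze the water, not the report; the report belongs to the translating event.
(b) Entailed — generalizing the patient leaves a sub-description the original still satisfies.
(c) Entailed — 'Kai froze the water' is causative; it entails the inchoative 'the water froze'.
(d) Entailed — the narrative places the freezing before the noticing.
(e) Entailed — dropping 'after dinner' leaves a sub-description the original still satisfies.
(f) Not entailed — dropping 'in the yard' under negation is not valid — the original leaves open that Mary translated the report some other way.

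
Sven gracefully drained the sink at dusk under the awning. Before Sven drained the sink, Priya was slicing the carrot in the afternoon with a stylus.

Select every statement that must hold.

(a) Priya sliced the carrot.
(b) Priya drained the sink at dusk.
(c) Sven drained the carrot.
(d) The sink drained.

(d)

(a) Not entailed — 'was slicing' is progressive on an accomplishment; it does not entail the completed 'sliced'.
(b) Not entailed — the passage has Sven draining the sink, not Priya.
(c) Not entailed — Sven drained the sink, not the carrot; the carrot belongs to the slicing event.
(d) Entailed — 'Sven drained the sink' is causative; it entails the inchoative 'the sink drained'.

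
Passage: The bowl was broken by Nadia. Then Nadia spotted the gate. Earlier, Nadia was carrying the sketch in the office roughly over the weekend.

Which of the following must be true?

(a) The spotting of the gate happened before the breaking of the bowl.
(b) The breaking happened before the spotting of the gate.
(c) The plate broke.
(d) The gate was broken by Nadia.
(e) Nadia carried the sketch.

(a) Not entailed — the narrative places the breaking before the spotting, not after.
(b) Entailed — the narrative places the breaking before the spotting.
(c) Not entailed — the bowl is what broke, not the plate.
(d) Not entailed — Nadia broke the bowl, not the gate; the gate belongs to the spotting event.
(e) Entailed — 'carry' is an activity; 'was carrying' entails that some carrying happened, so 'carried' holds.

(b), (e)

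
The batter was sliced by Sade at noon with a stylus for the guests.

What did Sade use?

'with a stylus' marks the instrument of the slicing event.

a stylus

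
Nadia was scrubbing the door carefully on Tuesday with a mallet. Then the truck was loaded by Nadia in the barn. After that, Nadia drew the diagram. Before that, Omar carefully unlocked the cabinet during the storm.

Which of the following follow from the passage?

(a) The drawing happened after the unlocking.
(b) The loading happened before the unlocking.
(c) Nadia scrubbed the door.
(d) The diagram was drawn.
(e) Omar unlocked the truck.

(a), (c), (d)

(a) Entailed — the narrative places the unlocking before the drawing.
(b) Not entailed — the narrative doesn't order the loading relative to the unlocking.
(c) Entailed — 'scrub' is an activity; 'was scrubbing' entails that some scrubbing happened, so 'scrubbed' holds.
(d) Entailed — this follows by dropping conjuncts from the drawing event's description.
(e) Not entailed — Omar unlocked the cabinet, not the truck; the truck belongs to the loading event.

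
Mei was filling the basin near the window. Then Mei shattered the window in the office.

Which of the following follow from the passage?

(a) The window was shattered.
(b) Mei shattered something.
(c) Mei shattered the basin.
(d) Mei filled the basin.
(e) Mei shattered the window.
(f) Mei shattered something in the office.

(a) Entailed — the original entails any weakening of itself; this just drops 'in the office' and generalizes the agent.
(b) Entailed — this follows by dropping conjuncts from the shattering event's description.
(c) Not entailed — Mei shattered the window, not the basin; the basin belongs to the filling event.
(d) Not entailed — 'was filling' is progressive on an accomplishment; it does not entail the completed 'filled'.
(e) Entailed — the original entails any weakening of itself; this just drops 'in the office'.
(f) Entailed — this follows by dropping conjuncts from the shattering event's description.

(a), (b), (e), (f)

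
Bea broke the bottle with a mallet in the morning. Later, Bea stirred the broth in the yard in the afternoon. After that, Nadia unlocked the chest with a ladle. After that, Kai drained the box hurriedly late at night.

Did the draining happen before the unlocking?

no

The narrative orders the unlocking before the draining.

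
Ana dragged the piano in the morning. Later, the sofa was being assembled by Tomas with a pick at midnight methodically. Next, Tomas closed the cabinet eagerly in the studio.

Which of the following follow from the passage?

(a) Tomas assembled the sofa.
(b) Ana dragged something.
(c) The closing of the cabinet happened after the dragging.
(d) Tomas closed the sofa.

(a) Not entailed — 'was assembling' is progressive on an accomplishment; it does not entail the completed 'assembled'.
(b) Entailed — every conjunct here is already in the original dragging event.
(c) Entailed — the narrative places the dragging before the closing.
(d) Not entailed — Tomas closed the cabinet, not the sofa; the sofa belongs to the assembling event.

(b), (c)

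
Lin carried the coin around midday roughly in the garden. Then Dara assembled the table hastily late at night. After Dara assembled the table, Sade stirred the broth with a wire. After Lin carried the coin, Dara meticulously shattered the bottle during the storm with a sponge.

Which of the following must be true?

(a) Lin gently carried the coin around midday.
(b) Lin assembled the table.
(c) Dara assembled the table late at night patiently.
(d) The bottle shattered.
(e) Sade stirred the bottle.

(d)

(a) Not entailed — 'gently' adds a manner not in (and inconsistent with) the original.
(b) Not entailed — the passage has Dara assembling the table, not Lin.
(c) Not entailed — 'patiently' adds a manner not in (and inconsistent with) the original.
(d) Entailed — 'Dara shattered the bottle' is causative; it entails the inchoative 'the bottle shattered'.
(e) Not entailed — Sade stirred the broth, not the bottle; the bottle belongs to the shattering event.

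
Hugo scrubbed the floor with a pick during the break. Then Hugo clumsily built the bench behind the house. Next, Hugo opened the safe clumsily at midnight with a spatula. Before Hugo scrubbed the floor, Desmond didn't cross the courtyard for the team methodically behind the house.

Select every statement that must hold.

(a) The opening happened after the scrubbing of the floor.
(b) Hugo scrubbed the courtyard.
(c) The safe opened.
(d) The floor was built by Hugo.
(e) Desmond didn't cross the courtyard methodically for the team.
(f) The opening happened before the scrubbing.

(a), (c)

(a) Entailed — the narrative places the scrubbing before the opening.
(b) Not entailed — Hugo scrubbed the floor, not the courtyard; the courtyard belongs to the crossing event.
(c) Entailed — 'Hugo opened the safe' is causative; it entails the inchoative 'the safe opened'.
(d) Not entailed — Hugo built the bench, not the floor; the floor belongs to the scrubbing event.
(e) Not entailed — dropping 'behind the house' under negation is not valid — the original leaves open that Desmond crossed the courtyard some other way.
(f) Not entailed — the narrative places the scrubbing before the opening, not after.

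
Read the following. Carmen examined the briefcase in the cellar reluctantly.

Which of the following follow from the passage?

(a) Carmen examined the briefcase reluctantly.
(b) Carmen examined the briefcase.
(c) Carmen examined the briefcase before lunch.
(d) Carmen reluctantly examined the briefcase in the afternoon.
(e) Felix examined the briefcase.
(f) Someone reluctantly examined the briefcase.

(a), (b), (f)

(a) Entailed — every conjunct here is already in the original examining event.
(b) Entailed — every conjunct here is already in the original examining event.
(c) Not entailed — 'before lunch' adds information not in the original event.
(d) Not entailed — 'in the afternoon' adds information not in the original event.
(e) Not entailed — the passage has Carmen examining the briefcase, not Felix.
(f) Entailed — dropping 'in the cellar' and generalizing the agent leaves a sub-description the original still satisfies.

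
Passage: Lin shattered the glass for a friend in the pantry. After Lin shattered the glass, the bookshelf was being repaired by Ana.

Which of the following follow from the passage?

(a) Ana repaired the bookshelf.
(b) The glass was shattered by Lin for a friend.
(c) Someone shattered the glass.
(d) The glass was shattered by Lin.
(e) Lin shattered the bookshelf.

(b), (c), (d)

(a) Not entailed — 'was repairing' is progressive on an accomplishment; it does not entail the completed 'repaired'.
(b) Entailed — this follows by dropping conjuncts from the shattering event's description.
(c) Entailed — every conjunct here is already in the original shattering event.
(d) Entailed — dropping 'for a friend', 'in the pantry' leaves a sub-description the original still satisfies.
(e) Not entailed — Lin shattered the glass, not the bookshelf; the bookshelf belongs to the repairing event.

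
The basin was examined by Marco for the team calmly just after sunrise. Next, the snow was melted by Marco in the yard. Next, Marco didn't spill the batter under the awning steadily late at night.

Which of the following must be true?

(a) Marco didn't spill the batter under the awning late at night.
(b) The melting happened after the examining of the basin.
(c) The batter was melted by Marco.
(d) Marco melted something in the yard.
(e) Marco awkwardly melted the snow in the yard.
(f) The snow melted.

(a) Not entailed — dropping 'steadily' under negation is not valid — the original leaves open that Marco spilled the batter some other way.
(b) Entailed — the narrative places the examining before the melting.
(c) Not entailed — Marco melted the snow, not the batter; the batter belongs to the spilling event.
(d) Entailed — every conjunct here is already in the original melting event.
(e) Not entailed — 'awkwardly' adds information not in the original event.
(f) Entailed — 'Marco melted the snow' is causative; it entails the inchoative 'the snow melted'.

(b), (d), (f)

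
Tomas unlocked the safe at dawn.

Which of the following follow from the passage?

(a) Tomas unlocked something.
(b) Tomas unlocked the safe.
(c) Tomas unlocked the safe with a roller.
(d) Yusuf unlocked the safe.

(a), (b)

(a) Entailed — every conjunct here is already in the original unlocking event.
(b) Entailed — the original entails any weakening of itself; this just drops 'at dawn'.
(c) Not entailed — 'with a roller' adds information not in the original event.
(d) Not entailed — the passage has Tomas unlocking the safe, not Yusuf.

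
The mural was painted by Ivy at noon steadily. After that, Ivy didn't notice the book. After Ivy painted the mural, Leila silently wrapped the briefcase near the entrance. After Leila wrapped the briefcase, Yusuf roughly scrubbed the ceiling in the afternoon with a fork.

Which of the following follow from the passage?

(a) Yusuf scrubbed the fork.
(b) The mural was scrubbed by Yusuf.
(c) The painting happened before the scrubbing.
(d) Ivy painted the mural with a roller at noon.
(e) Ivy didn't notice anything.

(c)

(a) Not entailed — the fork is the instrument, not what was scrubbed.
(b) Not entailed — Yusuf scrubbed the ceiling, not the mural; the mural belongs to the painting event.
(c) Entailed — the narrative places the painting before the scrubbing.
(d) Not entailed — 'with a roller' adds information not in the original event.
(e) Not entailed — the original only denies this specific event; Ivy may have noticed something else.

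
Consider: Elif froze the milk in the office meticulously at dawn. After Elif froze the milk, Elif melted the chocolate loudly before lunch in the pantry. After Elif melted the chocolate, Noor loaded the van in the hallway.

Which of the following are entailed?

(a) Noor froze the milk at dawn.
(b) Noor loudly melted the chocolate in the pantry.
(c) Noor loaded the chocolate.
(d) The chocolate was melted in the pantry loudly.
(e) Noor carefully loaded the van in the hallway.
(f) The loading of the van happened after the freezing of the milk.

(d), (f)

(a) Not entailed — the passage has Elif freezing the milk, not Noor.
(b) Not entailed — the passage has Elif melting the chocolate, not Noor.
(c) Not entailed — Noor loaded the van, not the chocolate; the chocolate belongs to the melting event.
(d) Entailed — the original entails any weakening of itself; this just drops 'before lunch' and generalizes the agent.
(e) Not entailed — 'carefully' adds information not in the original event.
(f) Entailed — the narrative places the freezing before the loading.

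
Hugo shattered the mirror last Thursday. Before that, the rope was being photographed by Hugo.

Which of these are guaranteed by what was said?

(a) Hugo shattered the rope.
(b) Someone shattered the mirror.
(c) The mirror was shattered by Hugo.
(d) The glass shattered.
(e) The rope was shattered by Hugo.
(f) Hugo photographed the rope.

(a) Not entailed — Hugo shattered the mirror, not the rope; the rope belongs to the photographing event.
(b) Entailed — the original entails any weakening of itself; this just drops 'last Thursday' and generalizes the agent.
(c) Entailed — this follows by dropping conjuncts from the shattering event's description.
(d) Not entailed — the mirror is what shattered, not the glass.
(e) Not entailed — Hugo shattered the mirror, not the rope; the rope belongs to the photographing event.
(f) Not entailed — 'was photographing' is progressive on an accomplishment; it does not entail the completed 'photographed'.

(b), (c)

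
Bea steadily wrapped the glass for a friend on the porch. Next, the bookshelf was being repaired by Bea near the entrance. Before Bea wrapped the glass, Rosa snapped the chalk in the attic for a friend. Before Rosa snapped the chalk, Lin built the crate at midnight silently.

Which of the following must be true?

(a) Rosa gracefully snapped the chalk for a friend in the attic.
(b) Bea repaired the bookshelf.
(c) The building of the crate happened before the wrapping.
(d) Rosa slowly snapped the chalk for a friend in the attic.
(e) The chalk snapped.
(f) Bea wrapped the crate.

(c), (e)

(a) Not entailed — 'gracefully' adds information not in the original event.
(b) Not entailed — 'was repairing' is progressive on an accomplishment; it does not entail the completed 'repaired'.
(c) Entailed — the narrative places the building before the wrapping.
(d) Not entailed — 'slowly' adds information not in the original event.
(e) Entailed — 'Rosa snapped the chalk' is causative; it entails the inchoative 'the chalk snapped'.
(f) Not entailed — Bea wrapped the glass, not the crate; the crate belongs to the building event.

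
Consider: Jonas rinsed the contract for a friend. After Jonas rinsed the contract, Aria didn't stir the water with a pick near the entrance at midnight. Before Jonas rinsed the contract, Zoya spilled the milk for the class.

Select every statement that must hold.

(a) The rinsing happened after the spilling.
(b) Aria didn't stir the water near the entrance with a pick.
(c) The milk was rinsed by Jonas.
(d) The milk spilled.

(a), (d)

(a) Entailed — the narrative places the spilling before the rinsing.
(b) Not entailed — dropping 'at midnight' under negation is not valid — the original leaves open that Aria stirred the water some other way.
(c) Not entailed — Jonas rinsed the contract, not the milk; the milk belongs to the spilling event.
(d) Entailed — 'Zoya spilled the milk' is causative; it entails the inchoative 'the milk spilled'.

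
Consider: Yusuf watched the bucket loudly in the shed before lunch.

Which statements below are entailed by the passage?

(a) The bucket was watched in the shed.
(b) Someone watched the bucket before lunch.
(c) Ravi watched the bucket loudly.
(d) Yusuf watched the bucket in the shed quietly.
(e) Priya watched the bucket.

(a), (b)

(a) Entailed — every conjunct here is already in the original watching event.
(b) Entailed — every conjunct here is already in the original watching event.
(c) Not entailed — the passage has Yusuf watching the bucket, not Ravi.
(d) Not entailed — 'quietly' adds a manner not in (and inconsistent with) the original.
(e) Not entailed — the passage has Yusuf watching the bucket, not Priya.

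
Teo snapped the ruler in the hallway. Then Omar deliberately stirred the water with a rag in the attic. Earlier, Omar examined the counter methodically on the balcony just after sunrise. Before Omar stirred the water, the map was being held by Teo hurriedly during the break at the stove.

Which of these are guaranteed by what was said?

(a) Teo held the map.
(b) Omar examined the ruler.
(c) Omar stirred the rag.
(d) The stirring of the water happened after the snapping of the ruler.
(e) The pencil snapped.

(a), (d)

(a) Entailed — 'hold' is an activity; 'was holding' entails that some holding happened, so 'held' holds.
(b) Not entailed — Omar examined the counter, not the ruler; the ruler belongs to the snapping event.
(c) Not entailed — the rag is the instrument, not what was stirred.
(d) Entailed — the narrative places the snapping before the stirring.
(e) Not entailed — the ruler is what snapped, not the pencil.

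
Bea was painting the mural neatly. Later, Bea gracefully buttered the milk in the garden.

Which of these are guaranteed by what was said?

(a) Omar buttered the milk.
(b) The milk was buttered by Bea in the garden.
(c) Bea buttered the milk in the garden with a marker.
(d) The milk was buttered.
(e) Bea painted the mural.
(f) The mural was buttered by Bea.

(b), (d)

(a) Not entailed — the passage has Bea buttering the milk, not Omar.
(b) Entailed — the original entails any weakening of itself; this just drops 'gracefully'.
(c) Not entailed — 'with a marker' adds information not in the original event.
(d) Entailed — every conjunct here is already in the original buttering event.
(e) Not entailed — 'was painting' is progressive on an accomplishment; it does not entail the completed 'painted'.
(f) Not entailed — Bea buttered the milk, not the mural; the mural belongs to the painting event.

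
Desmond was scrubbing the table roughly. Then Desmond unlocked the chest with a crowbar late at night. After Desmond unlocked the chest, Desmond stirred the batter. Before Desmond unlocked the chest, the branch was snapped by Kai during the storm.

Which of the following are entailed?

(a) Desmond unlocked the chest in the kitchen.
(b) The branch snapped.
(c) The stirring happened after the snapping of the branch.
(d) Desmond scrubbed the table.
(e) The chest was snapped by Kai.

(b), (c), (d)

(a) Not entailed — 'in the kitchen' adds information not in the original event.
(b) Entailed — 'Kai snapped the branch' is causative; it entails the inchoative 'the branch snapped'.
(c) Entailed — the narrative places the snapping before the stirring.
(d) Entailed — 'scrub' is an activity; 'was scrubbing' entails that some scrubbing happened, so 'scrubbed' holds.
(e) Not entailed — Kai snapped the branch, not the chest; the chest belongs to the unlocking event.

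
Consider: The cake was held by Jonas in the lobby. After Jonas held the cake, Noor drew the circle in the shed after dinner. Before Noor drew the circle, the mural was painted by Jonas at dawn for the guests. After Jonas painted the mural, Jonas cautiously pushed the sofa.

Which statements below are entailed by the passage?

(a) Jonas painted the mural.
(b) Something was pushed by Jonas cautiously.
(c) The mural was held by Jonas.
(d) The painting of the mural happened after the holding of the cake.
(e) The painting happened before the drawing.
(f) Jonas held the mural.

(a), (b), (e)

(a) Entailed — the original entails any weakening of itself; this just drops 'at dawn', 'for the guests'.
(b) Entailed — every conjunct here is already in the original pushing event.
(c) Not entailed — Jonas held the cake, not the mural; the mural belongs to the painting event.
(d) Not entailed — the narrative doesn't order the holding relative to the painting.
(e) Entailed — the narrative places the painting before the drawing.
(f) Not entailed — Jonas held the cake, not the mural; the mural belongs to the painting event.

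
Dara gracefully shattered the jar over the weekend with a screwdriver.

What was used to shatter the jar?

a screwdriver

'with a screwdriver' marks the instrument of the shattering event.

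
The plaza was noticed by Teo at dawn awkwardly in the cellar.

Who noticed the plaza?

'Teo' marks the agent of the noticing event.

Teo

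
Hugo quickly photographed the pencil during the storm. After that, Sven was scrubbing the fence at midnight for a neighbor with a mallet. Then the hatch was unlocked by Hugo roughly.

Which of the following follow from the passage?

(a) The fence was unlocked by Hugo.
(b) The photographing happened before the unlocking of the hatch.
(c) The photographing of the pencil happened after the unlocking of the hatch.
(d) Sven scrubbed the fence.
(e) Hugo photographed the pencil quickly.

(a) Not entailed — Hugo unlocked the hatch, not the fence; the fence belongs to the scrubbing event.
(b) Entailed — the narrative places the photographing before the unlocking.
(c) Not entailed — the narrative places the photographing before the unlocking, not after.
(d) Entailed — 'scrub' is an activity; 'was scrubbing' entails that some scrubbing happened, so 'scrubbed' holds.
(e) Entailed — the original entails any weakening of itself; this just drops 'during the storm'.

(b), (d), (e)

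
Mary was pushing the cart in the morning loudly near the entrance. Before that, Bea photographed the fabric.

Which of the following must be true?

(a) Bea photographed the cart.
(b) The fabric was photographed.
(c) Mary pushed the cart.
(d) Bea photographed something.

(a) Not entailed — Bea photographed the fabric, not the cart; the cart belongs to the pushing event.
(b) Entailed — the original entails any weakening of itself; this just generalizes the agent.
(c) Entailed — 'push' is an activity; 'was pushing' entails that some pushing happened, so 'pushed' holds.
(d) Entailed — generalizing the patient leaves a sub-description the original still satisfies.

(b), (c), (d)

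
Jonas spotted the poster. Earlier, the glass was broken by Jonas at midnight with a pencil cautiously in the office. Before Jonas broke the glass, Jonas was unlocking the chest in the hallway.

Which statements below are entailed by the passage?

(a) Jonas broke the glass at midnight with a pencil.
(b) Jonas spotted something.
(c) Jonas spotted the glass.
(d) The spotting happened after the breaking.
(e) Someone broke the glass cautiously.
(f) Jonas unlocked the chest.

(a) Entailed — this follows by dropping conjuncts from the breaking event's description.
(b) Entailed — this follows by dropping conjuncts from the spotting event's description.
(c) Not entailed — Jonas spotted the poster, not the glass; the glass belongs to the breaking event.
(d) Entailed — the narrative places the breaking before the spotting.
(e) Entailed — dropping 'at midnight', 'with a pencil', 'in the office' and generalizing the agent leaves a sub-description the original still satisfies.
(f) Not entailed — 'was unlocking' is progressive on an accomplishment; it does not entail the completed 'unlocked'.

(a), (b), (d), (e)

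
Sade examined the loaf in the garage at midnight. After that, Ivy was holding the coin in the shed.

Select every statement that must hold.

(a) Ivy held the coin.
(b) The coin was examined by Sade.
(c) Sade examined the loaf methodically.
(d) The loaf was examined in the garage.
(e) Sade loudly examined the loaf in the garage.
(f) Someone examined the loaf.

(a) Entailed — 'hold' is an activity; 'was holding' entails that some holding happened, so 'held' holds.
(b) Not entailed — Sade examined the loaf, not the coin; the coin belongs to the holding event.
(c) Not entailed — 'methodically' adds information not in the original event.
(d) Entailed — every conjunct here is already in the original examining event.
(e) Not entailed — 'loudly' adds information not in the original event.
(f) Entailed — the original entails any weakening of itself; this just drops 'at midnight', 'in the garage' and generalizes the agent.

(a), (d), (f)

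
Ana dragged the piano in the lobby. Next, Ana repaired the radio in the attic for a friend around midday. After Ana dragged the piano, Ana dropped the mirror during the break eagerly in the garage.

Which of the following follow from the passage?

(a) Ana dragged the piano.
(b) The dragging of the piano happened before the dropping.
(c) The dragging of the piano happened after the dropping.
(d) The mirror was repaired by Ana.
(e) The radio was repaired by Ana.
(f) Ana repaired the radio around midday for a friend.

(a) Entailed — this follows by dropping conjuncts from the dragging event's description.
(b) Entailed — the narrative places the dragging before the dropping.
(c) Not entailed — the narrative places the dragging before the dropping, not after.
(d) Not entailed — Ana repaired the radio, not the mirror; the mirror belongs to the dropping event.
(e) Entailed — dropping 'in the attic', 'for a friend', 'around midday' leaves a sub-description the original still satisfies.
(f) Entailed — dropping 'in the attic' leaves a sub-description the original still satisfies.

(a), (b), (e), (f)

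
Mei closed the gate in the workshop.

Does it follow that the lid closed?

Nothing is said about any lid; only the gate is affected.

no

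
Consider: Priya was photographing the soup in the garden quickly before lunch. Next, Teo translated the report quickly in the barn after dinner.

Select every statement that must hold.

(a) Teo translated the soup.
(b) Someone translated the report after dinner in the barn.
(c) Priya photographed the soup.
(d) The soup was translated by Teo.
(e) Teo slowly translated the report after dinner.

(a) Not entailed — Teo translated the report, not the soup; the soup belongs to the photographing event.
(b) Entailed — dropping 'quickly' and generalizing the agent leaves a sub-description the original still satisfies.
(c) Not entailed — 'was photographing' is progressive on an accomplishment; it does not entail the completed 'photographed'.
(d) Not entailed — Teo translated the report, not the soup; the soup belongs to the photographing event.
(e) Not entailed — 'slowly' adds a manner not in (and inconsistent with) the original.

(b)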